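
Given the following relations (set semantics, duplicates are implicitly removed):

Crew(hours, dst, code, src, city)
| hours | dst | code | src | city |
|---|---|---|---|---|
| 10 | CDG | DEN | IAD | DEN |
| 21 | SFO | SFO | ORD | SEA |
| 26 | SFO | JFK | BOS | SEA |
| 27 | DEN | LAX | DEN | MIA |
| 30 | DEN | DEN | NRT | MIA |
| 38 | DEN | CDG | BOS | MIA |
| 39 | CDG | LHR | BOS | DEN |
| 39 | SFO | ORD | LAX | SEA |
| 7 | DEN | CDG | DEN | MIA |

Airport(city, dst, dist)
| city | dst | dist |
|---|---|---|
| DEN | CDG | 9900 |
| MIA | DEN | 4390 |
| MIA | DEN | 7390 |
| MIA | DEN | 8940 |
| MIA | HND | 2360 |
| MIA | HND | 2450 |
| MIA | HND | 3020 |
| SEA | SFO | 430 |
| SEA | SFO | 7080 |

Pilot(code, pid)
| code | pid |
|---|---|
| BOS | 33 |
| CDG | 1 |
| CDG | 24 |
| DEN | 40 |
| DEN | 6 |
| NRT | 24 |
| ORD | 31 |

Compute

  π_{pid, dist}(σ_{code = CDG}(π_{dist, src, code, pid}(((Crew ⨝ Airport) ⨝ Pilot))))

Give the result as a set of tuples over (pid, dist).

Joining Crew and Airport on dst, city yields {(10, CDG, DEN, IAD, DEN, 9900), (21, SFO, SFO, ORD, SEA, 430), (21, SFO, SFO, ORD, SEA, 7080), (26, SFO, JFK, BOS, SEA, 430), (26, SFO, JFK, BOS, SEA, 7080), (27, DEN, LAX, DEN, MIA, 4390), (27, DEN, LAX, DEN, MIA, 7390), (27, DEN, LAX, DEN, MIA, 8940), (30, DEN, DEN, NRT, MIA, 4390), (30, DEN, DEN, NRT, MIA, 7390), (30, DEN, DEN, NRT, MIA, 8940), (38, DEN, CDG, BOS, MIA, 4390), (38, DEN, CDG, BOS, MIA, 7390), (38, DEN, CDG, BOS, MIA, 8940), (39, CDG, LHR, BOS, DEN, 9900), (39, SFO, ORD, LAX, SEA, 430), (39, SFO, ORD, LAX, SEA, 7080), (7, DEN, CDG, DEN, MIA, 4390), (7, DEN, CDG, DEN, MIA, 7390), (7, DEN, CDG, DEN, MIA, 8940)}.
Joining (Crew ⨝ Airport) and Pilot on code yields {(10, CDG, DEN, IAD, DEN, 9900, 40), (10, CDG, DEN, IAD, DEN, 9900, 6), (30, DEN, DEN, NRT, MIA, 4390, 40), (30, DEN, DEN, NRT, MIA, 4390, 6), (30, DEN, DEN, NRT, MIA, 7390, 40), (30, DEN, DEN, NRT, MIA, 7390, 6), (30, DEN, DEN, NRT, MIA, 8940, 40), (30, DEN, DEN, NRT, MIA, 8940, 6), (38, DEN, CDG, BOS, MIA, 4390, 1), (38, DEN, CDG, BOS, MIA, 4390, 24), (38, DEN, CDG, BOS, MIA, 7390, 1), (38, DEN, CDG, BOS, MIA, 7390, 24), (38, DEN, CDG, BOS, MIA, 8940, 1), (38, DEN, CDG, BOS, MIA, 8940, 24), (39, SFO, ORD, LAX, SEA, 430, 31), (39, SFO, ORD, LAX, SEA, 7080, 31), (7, DEN, CDG, DEN, MIA, 4390, 1), (7, DEN, CDG, DEN, MIA, 4390, 24), (7, DEN, CDG, DEN, MIA, 7390, 1), (7, DEN, CDG, DEN, MIA, 7390, 24), (7, DEN, CDG, DEN, MIA, 8940, 1), (7, DEN, CDG, DEN, MIA, 8940, 24)}.
Keep only column(s) dist, src, code, pid: {(430, LAX, ORD, 31), (4390, BOS, CDG, 1), (4390, BOS, CDG, 24), (4390, DEN, CDG, 1), (4390, DEN, CDG, 24), (4390, NRT, DEN, 40), (4390, NRT, DEN, 6), (7080, LAX, ORD, 31), (7390, BOS, CDG, 1), (7390, BOS, CDG, 24), (7390, DEN, CDG, 1), (7390, DEN, CDG, 24), (7390, NRT, DEN, 40), (7390, NRT, DEN, 6), (8940, BOS, CDG, 1), (8940, BOS, CDG, 24), (8940, DEN, CDG, 1), (8940, DEN, CDG, 24), (8940, NRT, DEN, 40), (8940, NRT, DEN, 6), (9900, IAD, DEN, 40), (9900, IAD, DEN, 6)}
Selection code = CDG: {(4390, BOS, CDG, 1), (4390, BOS, CDG, 24), (4390, DEN, CDG, 1), (4390, DEN, CDG, 24), (7390, BOS, CDG, 1), (7390, BOS, CDG, 24), (7390, DEN, CDG, 1), (7390, DEN, CDG, 24), (8940, BOS, CDG, 1), (8940, BOS, CDG, 24), (8940, DEN, CDG, 1), (8940, DEN, CDG, 24)}
Keep only column(s) pid, dist (6 duplicate(s) eliminated): {(1, 4390), (1, 7390), (1, 8940), (24, 4390), (24, 7390), (24, 8940)}

{(1, 4390), (1, 7390), (1, 8940), (24, 4390), (24, 7390), (24, 8940)}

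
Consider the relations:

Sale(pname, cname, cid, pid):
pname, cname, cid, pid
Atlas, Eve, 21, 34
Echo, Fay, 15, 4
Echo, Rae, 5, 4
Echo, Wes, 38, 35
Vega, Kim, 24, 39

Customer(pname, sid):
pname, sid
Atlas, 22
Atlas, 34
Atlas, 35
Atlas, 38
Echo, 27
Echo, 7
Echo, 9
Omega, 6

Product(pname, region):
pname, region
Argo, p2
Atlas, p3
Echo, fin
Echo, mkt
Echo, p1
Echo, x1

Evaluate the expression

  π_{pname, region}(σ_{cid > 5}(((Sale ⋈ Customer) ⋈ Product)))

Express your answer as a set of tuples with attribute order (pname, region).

{(Atlas, p3), (Echo, fin), (Echo, mkt), (Echo, p1), (Echo, x1)}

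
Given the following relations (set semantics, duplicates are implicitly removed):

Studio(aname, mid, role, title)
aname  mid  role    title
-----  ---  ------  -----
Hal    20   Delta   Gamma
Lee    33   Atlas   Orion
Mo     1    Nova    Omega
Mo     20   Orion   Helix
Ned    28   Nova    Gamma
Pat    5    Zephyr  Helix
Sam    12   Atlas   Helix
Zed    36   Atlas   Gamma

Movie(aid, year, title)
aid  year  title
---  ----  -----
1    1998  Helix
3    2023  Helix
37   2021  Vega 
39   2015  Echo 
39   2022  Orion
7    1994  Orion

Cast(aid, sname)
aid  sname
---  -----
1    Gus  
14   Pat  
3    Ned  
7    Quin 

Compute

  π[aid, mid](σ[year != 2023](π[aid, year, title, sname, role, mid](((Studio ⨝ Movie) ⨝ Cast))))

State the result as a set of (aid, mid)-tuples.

{(1, 12), (1, 20), (1, 5), (7, 33)}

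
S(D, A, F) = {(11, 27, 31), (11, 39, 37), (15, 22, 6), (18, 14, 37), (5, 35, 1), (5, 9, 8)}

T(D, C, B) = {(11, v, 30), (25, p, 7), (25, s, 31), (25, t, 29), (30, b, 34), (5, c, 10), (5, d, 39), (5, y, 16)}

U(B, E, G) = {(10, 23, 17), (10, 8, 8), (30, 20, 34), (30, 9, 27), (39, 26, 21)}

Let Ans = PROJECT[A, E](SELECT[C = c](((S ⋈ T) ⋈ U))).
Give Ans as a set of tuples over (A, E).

S ⋈ T (natural join on D): {(11, 27, 31, v, 30), (11, 39, 37, v, 30), (5, 35, 1, c, 10), (5, 35, 1, d, 39), (5, 35, 1, y, 16), (5, 9, 8, c, 10), (5, 9, 8, d, 39), (5, 9, 8, y, 16)}
(S ⋈ T) ⋈ U (natural join on B): {(11, 27, 31, v, 30, 20, 34), (11, 27, 31, v, 30, 9, 27), (11, 39, 37, v, 30, 20, 34), (11, 39, 37, v, 30, 9, 27), (5, 35, 1, c, 10, 23, 17), (5, 35, 1, c, 10, 8, 8), (5, 35, 1, d, 39, 26, 21), (5, 9, 8, c, 10, 23, 17), (5, 9, 8, c, 10, 8, 8), (5, 9, 8, d, 39, 26, 21)}
Filtering on C = c leaves {(5, 35, 1, c, 10, 23, 17), (5, 35, 1, c, 10, 8, 8), (5, 9, 8, c, 10, 23, 17), (5, 9, 8, c, 10, 8, 8)}.
π_{A, E} gives {(35, 23), (35, 8), (9, 23), (9, 8)}.

{(35, 23), (35, 8), (9, 23), (9, 8)}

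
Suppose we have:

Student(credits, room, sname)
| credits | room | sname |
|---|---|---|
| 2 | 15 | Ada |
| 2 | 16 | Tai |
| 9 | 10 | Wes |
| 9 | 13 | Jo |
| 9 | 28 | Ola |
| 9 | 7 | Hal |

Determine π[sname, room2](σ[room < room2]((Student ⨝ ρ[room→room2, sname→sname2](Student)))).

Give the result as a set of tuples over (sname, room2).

{(Ada, 16), (Hal, 10), (Hal, 13), (Hal, 28), (Jo, 28), (Wes, 13), (Wes, 28)}

ρ[room→room2, sname→sname2]: schema becomes (credits, room2, sname2); tuples unchanged.
Natural join on credits: {(2, 15, Ada, 15, Ada), (2, 15, Ada, 16, Tai), (2, 16, Tai, 15, Ada), (2, 16, Tai, 16, Tai), (9, 10, Wes, 10, Wes), (9, 10, Wes, 13, Jo), (9, 10, Wes, 28, Ola), (9, 10, Wes, 7, Hal), (9, 13, Jo, 10, Wes), (9, 13, Jo, 13, Jo), (9, 13, Jo, 28, Ola), (9, 13, Jo, 7, Hal), (9, 28, Ola, 10, Wes), (9, 28, Ola, 13, Jo), (9, 28, Ola, 28, Ola), (9, 28, Ola, 7, Hal), (9, 7, Hal, 10, Wes), (9, 7, Hal, 13, Jo), (9, 7, Hal, 28, Ola), (9, 7, Hal, 7, Hal)}
Filtering on room < room2 leaves {(2, 15, Ada, 16, Tai), (9, 10, Wes, 13, Jo), (9, 10, Wes, 28, Ola), (9, 13, Jo, 28, Ola), (9, 7, Hal, 10, Wes), (9, 7, Hal, 13, Jo), (9, 7, Hal, 28, Ola)}.
Keep only column(s) sname, room2: {(Ada, 16), (Hal, 10), (Hal, 13), (Hal, 28), (Jo, 28), (Wes, 13), (Wes, 28)}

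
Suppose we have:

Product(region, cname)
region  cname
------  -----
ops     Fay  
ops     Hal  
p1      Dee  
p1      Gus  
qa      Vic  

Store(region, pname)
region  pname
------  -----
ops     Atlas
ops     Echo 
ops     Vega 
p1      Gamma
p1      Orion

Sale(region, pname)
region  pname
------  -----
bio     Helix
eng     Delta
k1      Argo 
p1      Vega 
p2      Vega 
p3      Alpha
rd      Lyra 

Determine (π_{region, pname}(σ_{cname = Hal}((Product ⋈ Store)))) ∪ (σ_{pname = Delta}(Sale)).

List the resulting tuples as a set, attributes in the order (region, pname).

{(eng, Delta), (ops, Atlas), (ops, Echo), (ops, Vega)}

Joining Product and Store on region yields {(ops, Fay, Atlas), (ops, Fay, Echo), (ops, Fay, Vega), (ops, Hal, Atlas), (ops, Hal, Echo), (ops, Hal, Vega), (p1, Dee, Gamma), (p1, Dee, Orion), (p1, Gus, Gamma), (p1, Gus, Orion)}.
Filtering on cname = Hal leaves {(ops, Hal, Atlas), (ops, Hal, Echo), (ops, Hal, Vega)}.
π[region, pname]: project onto (region, pname) → {(ops, Atlas), (ops, Echo), (ops, Vega)}
Filtering on pname = Delta leaves {(eng, Delta)}.
Taking the union: {(eng, Delta), (ops, Atlas), (ops, Echo), (ops, Vega)}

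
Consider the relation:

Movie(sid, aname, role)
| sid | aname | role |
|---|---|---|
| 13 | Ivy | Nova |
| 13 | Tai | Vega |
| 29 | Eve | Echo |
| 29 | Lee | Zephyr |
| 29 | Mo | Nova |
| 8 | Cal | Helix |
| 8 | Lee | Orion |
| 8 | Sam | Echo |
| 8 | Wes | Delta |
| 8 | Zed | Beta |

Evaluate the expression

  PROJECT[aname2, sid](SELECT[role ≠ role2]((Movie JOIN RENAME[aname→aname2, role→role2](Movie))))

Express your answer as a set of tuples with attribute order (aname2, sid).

ρ[aname→aname2, role→role2]: schema becomes (sid, aname2, role2); tuples unchanged.
Natural join on sid: {(13, Ivy, Nova, Ivy, Nova), (13, Ivy, Nova, Tai, Vega), (13, Tai, Vega, Ivy, Nova), (13, Tai, Vega, Tai, Vega), (29, Eve, Echo, Eve, Echo), (29, Eve, Echo, Lee, Zephyr), (29, Eve, Echo, Mo, Nova), (29, Lee, Zephyr, Eve, Echo), (29, Lee, Zephyr, Lee, Zephyr), (29, Lee, Zephyr, Mo, Nova), (29, Mo, Nova, Eve, Echo), (29, Mo, Nova, Lee, Zephyr), (29, Mo, Nova, Mo, Nova), (8, Cal, Helix, Cal, Helix), (8, Cal, Helix, Lee, Orion), (8, Cal, Helix, Sam, Echo), (8, Cal, Helix, Wes, Delta), (8, Cal, Helix, Zed, Beta), (8, Lee, Orion, Cal, Helix), (8, Lee, Orion, Lee, Orion), (8, Lee, Orion, Sam, Echo), (8, Lee, Orion, Wes, Delta), (8, Lee, Orion, Zed, Beta), (8, Sam, Echo, Cal, Helix), (8, Sam, Echo, Lee, Orion), (8, Sam, Echo, Sam, Echo), (8, Sam, Echo, Wes, Delta), (8, Sam, Echo, Zed, Beta), (8, Wes, Delta, Cal, Helix), (8, Wes, Delta, Lee, Orion), (8, Wes, Delta, Sam, Echo), (8, Wes, Delta, Wes, Delta), (8, Wes, Delta, Zed, Beta), (8, Zed, Beta, Cal, Helix), (8, Zed, Beta, Lee, Orion), (8, Zed, Beta, Sam, Echo), (8, Zed, Beta, Wes, Delta), (8, Zed, Beta, Zed, Beta)}
Filtering on role ≠ role2 leaves {(13, Ivy, Nova, Tai, Vega), (13, Tai, Vega, Ivy, Nova), (29, Eve, Echo, Lee, Zephyr), (29, Eve, Echo, Mo, Nova), (29, Lee, Zephyr, Eve, Echo), (29, Lee, Zephyr, Mo, Nova), (29, Mo, Nova, Eve, Echo), (29, Mo, Nova, Lee, Zephyr), (8, Cal, Helix, Lee, Orion), (8, Cal, Helix, Sam, Echo), (8, Cal, Helix, Wes, Delta), (8, Cal, Helix, Zed, Beta), (8, Lee, Orion, Cal, Helix), (8, Lee, Orion, Sam, Echo), (8, Lee, Orion, Wes, Delta), (8, Lee, Orion, Zed, Beta), (8, Sam, Echo, Cal, Helix), (8, Sam, Echo, Lee, Orion), (8, Sam, Echo, Wes, Delta), (8, Sam, Echo, Zed, Beta), (8, Wes, Delta, Cal, Helix), (8, Wes, Delta, Lee, Orion), (8, Wes, Delta, Sam, Echo), (8, Wes, Delta, Zed, Beta), (8, Zed, Beta, Cal, Helix), (8, Zed, Beta, Lee, Orion), (8, Zed, Beta, Sam, Echo), (8, Zed, Beta, Wes, Delta)}.
Keep only column(s) aname2, sid (18 duplicate(s) eliminated): {(Cal, 8), (Eve, 29), (Ivy, 13), (Lee, 29), (Lee, 8), (Mo, 29), (Sam, 8), (Tai, 13), (Wes, 8), (Zed, 8)}

{(Cal, 8), (Eve, 29), (Ivy, 13), (Lee, 29), (Lee, 8), (Mo, 29), (Sam, 8), (Tai, 13), (Wes, 8), (Zed, 8)}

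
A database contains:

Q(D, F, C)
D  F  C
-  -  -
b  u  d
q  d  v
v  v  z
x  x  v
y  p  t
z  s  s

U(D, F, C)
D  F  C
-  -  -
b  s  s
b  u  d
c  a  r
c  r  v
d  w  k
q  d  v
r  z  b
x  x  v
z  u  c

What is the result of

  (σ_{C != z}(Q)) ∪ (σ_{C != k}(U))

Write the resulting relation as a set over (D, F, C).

σ[C != z]: keep tuples satisfying C != z → {(b, u, d), (q, d, v), (x, x, v), (y, p, t), (z, s, s)}
σ[C != k]: keep tuples satisfying C != k → {(b, s, s), (b, u, d), (c, a, r), (c, r, v), (q, d, v), (r, z, b), (x, x, v), (z, u, c)}
Taking the union: {(b, s, s), (b, u, d), (c, a, r), (c, r, v), (q, d, v), (r, z, b), (x, x, v), (y, p, t), (z, s, s), (z, u, c)}

{(b, s, s), (b, u, d), (c, a, r), (c, r, v), (q, d, v), (r, z, b), (x, x, v), (y, p, t), (z, s, s), (z, u, c)}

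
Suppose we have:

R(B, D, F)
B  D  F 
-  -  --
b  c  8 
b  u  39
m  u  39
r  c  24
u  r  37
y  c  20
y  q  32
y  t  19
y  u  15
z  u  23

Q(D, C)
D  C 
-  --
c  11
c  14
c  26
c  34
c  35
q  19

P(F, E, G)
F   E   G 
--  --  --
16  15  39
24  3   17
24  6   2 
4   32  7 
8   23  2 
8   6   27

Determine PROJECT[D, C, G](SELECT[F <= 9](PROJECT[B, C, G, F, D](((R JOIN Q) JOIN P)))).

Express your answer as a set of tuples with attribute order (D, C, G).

R ⋈ Q (natural join on D): {(b, c, 8, 11), (b, c, 8, 14), (b, c, 8, 26), (b, c, 8, 34), (b, c, 8, 35), (r, c, 24, 11), (r, c, 24, 14), (r, c, 24, 26), (r, c, 24, 34), (r, c, 24, 35), (y, c, 20, 11), (y, c, 20, 14), (y, c, 20, 26), (y, c, 20, 34), (y, c, 20, 35), (y, q, 32, 19)}
(R JOIN Q) ⋈ P (natural join on F): {(b, c, 8, 11, 23, 2), (b, c, 8, 11, 6, 27), (b, c, 8, 14, 23, 2), (b, c, 8, 14, 6, 27), (b, c, 8, 26, 23, 2), (b, c, 8, 26, 6, 27), (b, c, 8, 34, 23, 2), (b, c, 8, 34, 6, 27), (b, c, 8, 35, 23, 2), (b, c, 8, 35, 6, 27), (r, c, 24, 11, 3, 17), (r, c, 24, 11, 6, 2), (r, c, 24, 14, 3, 17), (r, c, 24, 14, 6, 2), (r, c, 24, 26, 3, 17), (r, c, 24, 26, 6, 2), (r, c, 24, 34, 3, 17), (r, c, 24, 34, 6, 2), (r, c, 24, 35, 3, 17), (r, c, 24, 35, 6, 2)}
Keep only column(s) B, C, G, F, D: {(b, 11, 2, 8, c), (b, 11, 27, 8, c), (b, 14, 2, 8, c), (b, 14, 27, 8, c), (b, 26, 2, 8, c), (b, 26, 27, 8, c), (b, 34, 2, 8, c), (b, 34, 27, 8, c), (b, 35, 2, 8, c), (b, 35, 27, 8, c), (r, 11, 17, 24, c), (r, 11, 2, 24, c), (r, 14, 17, 24, c), (r, 14, 2, 24, c), (r, 26, 17, 24, c), (r, 26, 2, 24, c), (r, 34, 17, 24, c), (r, 34, 2, 24, c), (r, 35, 17, 24, c), (r, 35, 2, 24, c)}
σ[F <= 9]: keep tuples satisfying F <= 9 → {(b, 11, 2, 8, c), (b, 11, 27, 8, c), (b, 14, 2, 8, c), (b, 14, 27, 8, c), (b, 26, 2, 8, c), (b, 26, 27, 8, c), (b, 34, 2, 8, c), (b, 34, 27, 8, c), (b, 35, 2, 8, c), (b, 35, 27, 8, c)}
Keep only column(s) D, C, G: {(c, 11, 2), (c, 11, 27), (c, 14, 2), (c, 14, 27), (c, 26, 2), (c, 26, 27), (c, 34, 2), (c, 34, 27), (c, 35, 2), (c, 35, 27)}

{(c, 11, 2), (c, 11, 27), (c, 14, 2), (c, 14, 27), (c, 26, 2), (c, 26, 27), (c, 34, 2), (c, 34, 27), (c, 35, 2), (c, 35, 27)}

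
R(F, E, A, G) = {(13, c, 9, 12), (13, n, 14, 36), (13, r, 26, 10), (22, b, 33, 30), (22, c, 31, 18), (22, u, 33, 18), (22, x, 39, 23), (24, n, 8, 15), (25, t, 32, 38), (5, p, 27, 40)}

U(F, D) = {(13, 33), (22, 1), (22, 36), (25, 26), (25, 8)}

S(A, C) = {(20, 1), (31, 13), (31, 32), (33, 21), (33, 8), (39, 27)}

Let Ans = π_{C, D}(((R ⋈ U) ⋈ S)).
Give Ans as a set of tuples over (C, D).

Joining R and U on F yields {(13, c, 9, 12, 33), (13, n, 14, 36, 33), (13, r, 26, 10, 33), (22, b, 33, 30, 1), (22, b, 33, 30, 36), (22, c, 31, 18, 1), (22, c, 31, 18, 36), (22, u, 33, 18, 1), (22, u, 33, 18, 36), (22, x, 39, 23, 1), (22, x, 39, 23, 36), (25, t, 32, 38, 26), (25, t, 32, 38, 8)}.
Joining (R ⋈ U) and S on A yields {(22, b, 33, 30, 1, 21), (22, b, 33, 30, 1, 8), (22, b, 33, 30, 36, 21), (22, b, 33, 30, 36, 8), (22, c, 31, 18, 1, 13), (22, c, 31, 18, 1, 32), (22, c, 31, 18, 36, 13), (22, c, 31, 18, 36, 32), (22, u, 33, 18, 1, 21), (22, u, 33, 18, 1, 8), (22, u, 33, 18, 36, 21), (22, u, 33, 18, 36, 8), (22, x, 39, 23, 1, 27), (22, x, 39, 23, 36, 27)}.
π[C, D]: project onto (C, D) (4 duplicate(s) eliminated) → {(13, 1), (13, 36), (21, 1), (21, 36), (27, 1), (27, 36), (32, 1), (32, 36), (8, 1), (8, 36)}

{(13, 1), (13, 36), (21, 1), (21, 36), (27, 1), (27, 36), (32, 1), (32, 36), (8, 1), (8, 36)}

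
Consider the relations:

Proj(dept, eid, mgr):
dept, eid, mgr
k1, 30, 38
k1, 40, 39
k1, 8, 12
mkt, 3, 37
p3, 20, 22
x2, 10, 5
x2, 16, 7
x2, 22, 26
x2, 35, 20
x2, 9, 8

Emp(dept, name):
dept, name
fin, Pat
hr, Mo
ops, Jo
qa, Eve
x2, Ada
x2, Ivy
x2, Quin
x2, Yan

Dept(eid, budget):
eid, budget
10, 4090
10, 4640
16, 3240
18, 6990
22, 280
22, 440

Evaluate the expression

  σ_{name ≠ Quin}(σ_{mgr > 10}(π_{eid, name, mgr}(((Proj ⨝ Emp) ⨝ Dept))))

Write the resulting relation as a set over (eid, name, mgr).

Proj ⋈ Emp (natural join on dept): {(x2, 10, 5, Ada), (x2, 10, 5, Ivy), (x2, 10, 5, Quin), (x2, 10, 5, Yan), (x2, 16, 7, Ada), (x2, 16, 7, Ivy), (x2, 16, 7, Quin), (x2, 16, 7, Yan), (x2, 22, 26, Ada), (x2, 22, 26, Ivy), (x2, 22, 26, Quin), (x2, 22, 26, Yan), (x2, 35, 20, Ada), (x2, 35, 20, Ivy), (x2, 35, 20, Quin), (x2, 35, 20, Yan), (x2, 9, 8, Ada), (x2, 9, 8, Ivy), (x2, 9, 8, Quin), (x2, 9, 8, Yan)}
(Proj ⨝ Emp) ⋈ Dept (natural join on eid): {(x2, 10, 5, Ada, 4090), (x2, 10, 5, Ada, 4640), (x2, 10, 5, Ivy, 4090), (x2, 10, 5, Ivy, 4640), (x2, 10, 5, Quin, 4090), (x2, 10, 5, Quin, 4640), (x2, 10, 5, Yan, 4090), (x2, 10, 5, Yan, 4640), (x2, 16, 7, Ada, 3240), (x2, 16, 7, Ivy, 3240), (x2, 16, 7, Quin, 3240), (x2, 16, 7, Yan, 3240), (x2, 22, 26, Ada, 280), (x2, 22, 26, Ada, 440), (x2, 22, 26, Ivy, 280), (x2, 22, 26, Ivy, 440), (x2, 22, 26, Quin, 280), (x2, 22, 26, Quin, 440), (x2, 22, 26, Yan, 280), (x2, 22, 26, Yan, 440)}
Keep only column(s) eid, name, mgr (8 duplicate(s) eliminated): {(10, Ada, 5), (10, Ivy, 5), (10, Quin, 5), (10, Yan, 5), (16, Ada, 7), (16, Ivy, 7), (16, Quin, 7), (16, Yan, 7), (22, Ada, 26), (22, Ivy, 26), (22, Quin, 26), (22, Yan, 26)}
Selection mgr > 10: {(22, Ada, 26), (22, Ivy, 26), (22, Quin, 26), (22, Yan, 26)}
Selection name ≠ Quin: {(22, Ada, 26), (22, Ivy, 26), (22, Yan, 26)}

{(22, Ada, 26), (22, Ivy, 26), (22, Yan, 26)}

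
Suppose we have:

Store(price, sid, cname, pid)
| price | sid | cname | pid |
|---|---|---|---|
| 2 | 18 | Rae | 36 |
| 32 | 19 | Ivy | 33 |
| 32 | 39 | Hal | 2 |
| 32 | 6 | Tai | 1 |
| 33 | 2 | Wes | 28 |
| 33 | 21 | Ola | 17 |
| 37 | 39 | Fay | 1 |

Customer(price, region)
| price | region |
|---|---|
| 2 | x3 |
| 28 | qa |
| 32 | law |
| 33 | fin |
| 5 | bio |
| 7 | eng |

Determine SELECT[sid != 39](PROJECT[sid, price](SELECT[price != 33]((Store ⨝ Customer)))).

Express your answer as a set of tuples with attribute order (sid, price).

{(18, 2), (19, 32), (6, 32)}

Natural join on price: {(2, 18, Rae, 36, x3), (32, 19, Ivy, 33, law), (32, 39, Hal, 2, law), (32, 6, Tai, 1, law), (33, 2, Wes, 28, fin), (33, 21, Ola, 17, fin)}
σ[price != 33]: keep tuples satisfying price != 33 → {(2, 18, Rae, 36, x3), (32, 19, Ivy, 33, law), (32, 39, Hal, 2, law), (32, 6, Tai, 1, law)}
π_{sid, price} gives {(18, 2), (19, 32), (39, 32), (6, 32)}.
σ[sid != 39]: keep tuples satisfying sid != 39 → {(18, 2), (19, 32), (6, 32)}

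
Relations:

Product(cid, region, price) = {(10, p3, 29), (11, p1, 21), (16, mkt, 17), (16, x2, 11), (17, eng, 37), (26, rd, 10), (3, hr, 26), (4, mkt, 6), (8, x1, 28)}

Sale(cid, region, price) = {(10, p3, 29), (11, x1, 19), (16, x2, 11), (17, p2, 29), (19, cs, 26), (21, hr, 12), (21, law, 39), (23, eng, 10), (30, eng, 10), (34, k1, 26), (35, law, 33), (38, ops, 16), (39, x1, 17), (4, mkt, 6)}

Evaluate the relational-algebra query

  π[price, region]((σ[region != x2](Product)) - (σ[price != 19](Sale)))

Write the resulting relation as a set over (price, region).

{(10, rd), (17, mkt), (21, p1), (26, hr), (28, x1), (37, eng)}

σ[region != x2]: keep tuples satisfying region != x2 → {(10, p3, 29), (11, p1, 21), (16, mkt, 17), (17, eng, 37), (26, rd, 10), (3, hr, 26), (4, mkt, 6), (8, x1, 28)}
σ[price != 19]: keep tuples satisfying price != 19 → {(10, p3, 29), (16, x2, 11), (17, p2, 29), (19, cs, 26), (21, hr, 12), (21, law, 39), (23, eng, 10), (30, eng, 10), (34, k1, 26), (35, law, 33), (38, ops, 16), (39, x1, 17), (4, mkt, 6)}
Set difference of the two operands is {(11, p1, 21), (16, mkt, 17), (17, eng, 37), (26, rd, 10), (3, hr, 26), (8, x1, 28)}.
Keep only column(s) price, region: {(10, rd), (17, mkt), (21, p1), (26, hr), (28, x1), (37, eng)}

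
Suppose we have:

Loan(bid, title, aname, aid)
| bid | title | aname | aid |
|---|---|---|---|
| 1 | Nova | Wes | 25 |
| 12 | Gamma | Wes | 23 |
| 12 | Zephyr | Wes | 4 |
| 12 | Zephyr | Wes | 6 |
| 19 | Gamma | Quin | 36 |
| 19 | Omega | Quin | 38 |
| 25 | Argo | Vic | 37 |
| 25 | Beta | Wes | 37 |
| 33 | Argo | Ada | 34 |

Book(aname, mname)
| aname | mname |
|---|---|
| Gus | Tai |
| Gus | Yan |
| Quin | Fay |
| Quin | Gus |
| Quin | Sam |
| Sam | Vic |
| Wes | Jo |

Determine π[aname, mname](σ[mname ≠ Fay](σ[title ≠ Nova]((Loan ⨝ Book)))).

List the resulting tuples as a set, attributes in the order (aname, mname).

{(Quin, Gus), (Quin, Sam), (Wes, Jo)}

Natural join on aname: {(1, Nova, Wes, 25, Jo), (12, Gamma, Wes, 23, Jo), (12, Zephyr, Wes, 4, Jo), (12, Zephyr, Wes, 6, Jo), (19, Gamma, Quin, 36, Fay), (19, Gamma, Quin, 36, Gus), (19, Gamma, Quin, 36, Sam), (19, Omega, Quin, 38, Fay), (19, Omega, Quin, 38, Gus), (19, Omega, Quin, 38, Sam), (25, Beta, Wes, 37, Jo)}
Apply σ_{title ≠ Nova}; surviving tuples: {(12, Gamma, Wes, 23, Jo), (12, Zephyr, Wes, 4, Jo), (12, Zephyr, Wes, 6, Jo), (19, Gamma, Quin, 36, Fay), (19, Gamma, Quin, 36, Gus), (19, Gamma, Quin, 36, Sam), (19, Omega, Quin, 38, Fay), (19, Omega, Quin, 38, Gus), (19, Omega, Quin, 38, Sam), (25, Beta, Wes, 37, Jo)}
Apply σ_{mname ≠ Fay}; surviving tuples: {(12, Gamma, Wes, 23, Jo), (12, Zephyr, Wes, 4, Jo), (12, Zephyr, Wes, 6, Jo), (19, Gamma, Quin, 36, Gus), (19, Gamma, Quin, 36, Sam), (19, Omega, Quin, 38, Gus), (19, Omega, Quin, 38, Sam), (25, Beta, Wes, 37, Jo)}
π[aname, mname]: project onto (aname, mname) (5 duplicate(s) eliminated) → {(Quin, Gus), (Quin, Sam), (Wes, Jo)}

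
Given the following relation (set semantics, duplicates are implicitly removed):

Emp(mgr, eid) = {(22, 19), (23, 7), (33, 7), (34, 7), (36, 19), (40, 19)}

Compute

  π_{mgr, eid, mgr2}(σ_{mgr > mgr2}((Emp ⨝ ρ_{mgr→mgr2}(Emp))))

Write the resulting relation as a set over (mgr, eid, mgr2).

{(33, 7, 23), (34, 7, 23), (34, 7, 33), (36, 19, 22), (40, 19, 22), (40, 19, 36)}

ρ[mgr→mgr2]: schema becomes (mgr2, eid); tuples unchanged.
Natural join on eid: {(22, 19, 22), (22, 19, 36), (22, 19, 40), (23, 7, 23), (23, 7, 33), (23, 7, 34), (33, 7, 23), (33, 7, 33), (33, 7, 34), (34, 7, 23), (34, 7, 33), (34, 7, 34), (36, 19, 22), (36, 19, 36), (36, 19, 40), (40, 19, 22), (40, 19, 36), (40, 19, 40)}
σ[mgr > mgr2]: keep tuples satisfying mgr > mgr2 → {(33, 7, 23), (34, 7, 23), (34, 7, 33), (36, 19, 22), (40, 19, 22), (40, 19, 36)}
Projecting to mgr, eid, mgr2: {(33, 7, 23), (34, 7, 23), (34, 7, 33), (36, 19, 22), (40, 19, 22), (40, 19, 36)}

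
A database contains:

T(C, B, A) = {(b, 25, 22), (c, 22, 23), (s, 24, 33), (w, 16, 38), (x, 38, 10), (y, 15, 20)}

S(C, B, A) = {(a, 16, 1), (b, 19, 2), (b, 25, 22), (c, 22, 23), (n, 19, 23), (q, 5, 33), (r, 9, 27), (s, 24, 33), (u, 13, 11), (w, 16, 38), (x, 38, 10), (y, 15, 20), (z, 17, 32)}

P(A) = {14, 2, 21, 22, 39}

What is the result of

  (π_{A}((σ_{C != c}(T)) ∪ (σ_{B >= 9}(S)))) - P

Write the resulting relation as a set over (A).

Apply σ_{C != c}; surviving tuples: {(b, 25, 22), (s, 24, 33), (w, 16, 38), (x, 38, 10), (y, 15, 20)}
Apply σ_{B >= 9}; surviving tuples: {(a, 16, 1), (b, 19, 2), (b, 25, 22), (c, 22, 23), (n, 19, 23), (r, 9, 27), (s, 24, 33), (u, 13, 11), (w, 16, 38), (x, 38, 10), (y, 15, 20), (z, 17, 32)}
Taking the union: {(a, 16, 1), (b, 19, 2), (b, 25, 22), (c, 22, 23), (n, 19, 23), (r, 9, 27), (s, 24, 33), (u, 13, 11), (w, 16, 38), (x, 38, 10), (y, 15, 20), (z, 17, 32)}
π_{A} gives {1, 10, 11, 2, 20, 22, 23, 27, 32, 33, 38} (1 duplicate(s) eliminated).
Taking the difference: {1, 10, 11, 20, 23, 27, 32, 33, 38}

{1, 10, 11, 20, 23, 27, 32, 33, 38}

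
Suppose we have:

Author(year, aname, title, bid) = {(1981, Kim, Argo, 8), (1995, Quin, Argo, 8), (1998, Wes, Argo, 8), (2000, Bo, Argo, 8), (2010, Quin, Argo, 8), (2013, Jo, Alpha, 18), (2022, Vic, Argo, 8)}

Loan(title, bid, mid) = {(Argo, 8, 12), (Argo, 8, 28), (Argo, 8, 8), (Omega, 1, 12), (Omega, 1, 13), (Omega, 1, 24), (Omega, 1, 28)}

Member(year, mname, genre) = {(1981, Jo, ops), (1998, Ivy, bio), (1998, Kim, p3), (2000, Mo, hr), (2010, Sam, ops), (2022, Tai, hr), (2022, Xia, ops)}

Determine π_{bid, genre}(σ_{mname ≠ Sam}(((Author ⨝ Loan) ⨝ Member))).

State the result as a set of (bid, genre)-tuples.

Author ⋈ Loan (natural join on title, bid): {(1981, Kim, Argo, 8, 12), (1981, Kim, Argo, 8, 28), (1981, Kim, Argo, 8, 8), (1995, Quin, Argo, 8, 12), (1995, Quin, Argo, 8, 28), (1995, Quin, Argo, 8, 8), (1998, Wes, Argo, 8, 12), (1998, Wes, Argo, 8, 28), (1998, Wes, Argo, 8, 8), (2000, Bo, Argo, 8, 12), (2000, Bo, Argo, 8, 28), (2000, Bo, Argo, 8, 8), (2010, Quin, Argo, 8, 12), (2010, Quin, Argo, 8, 28), (2010, Quin, Argo, 8, 8), (2022, Vic, Argo, 8, 12), (2022, Vic, Argo, 8, 28), (2022, Vic, Argo, 8, 8)}
(Author ⨝ Loan) ⋈ Member (natural join on year): {(1981, Kim, Argo, 8, 12, Jo, ops), (1981, Kim, Argo, 8, 28, Jo, ops), (1981, Kim, Argo, 8, 8, Jo, ops), (1998, Wes, Argo, 8, 12, Ivy, bio), (1998, Wes, Argo, 8, 12, Kim, p3), (1998, Wes, Argo, 8, 28, Ivy, bio), (1998, Wes, Argo, 8, 28, Kim, p3), (1998, Wes, Argo, 8, 8, Ivy, bio), (1998, Wes, Argo, 8, 8, Kim, p3), (2000, Bo, Argo, 8, 12, Mo, hr), (2000, Bo, Argo, 8, 28, Mo, hr), (2000, Bo, Argo, 8, 8, Mo, hr), (2010, Quin, Argo, 8, 12, Sam, ops), (2010, Quin, Argo, 8, 28, Sam, ops), (2010, Quin, Argo, 8, 8, Sam, ops), (2022, Vic, Argo, 8, 12, Tai, hr), (2022, Vic, Argo, 8, 12, Xia, ops), (2022, Vic, Argo, 8, 28, Tai, hr), (2022, Vic, Argo, 8, 28, Xia, ops), (2022, Vic, Argo, 8, 8, Tai, hr), (2022, Vic, Argo, 8, 8, Xia, ops)}
σ[mname ≠ Sam]: keep tuples satisfying mname ≠ Sam → {(1981, Kim, Argo, 8, 12, Jo, ops), (1981, Kim, Argo, 8, 28, Jo, ops), (1981, Kim, Argo, 8, 8, Jo, ops), (1998, Wes, Argo, 8, 12, Ivy, bio), (1998, Wes, Argo, 8, 12, Kim, p3), (1998, Wes, Argo, 8, 28, Ivy, bio), (1998, Wes, Argo, 8, 28, Kim, p3), (1998, Wes, Argo, 8, 8, Ivy, bio), (1998, Wes, Argo, 8, 8, Kim, p3), (2000, Bo, Argo, 8, 12, Mo, hr), (2000, Bo, Argo, 8, 28, Mo, hr), (2000, Bo, Argo, 8, 8, Mo, hr), (2022, Vic, Argo, 8, 12, Tai, hr), (2022, Vic, Argo, 8, 12, Xia, ops), (2022, Vic, Argo, 8, 28, Tai, hr), (2022, Vic, Argo, 8, 28, Xia, ops), (2022, Vic, Argo, 8, 8, Tai, hr), (2022, Vic, Argo, 8, 8, Xia, ops)}
π_{bid, genre} gives {(8, bio), (8, hr), (8, ops), (8, p3)} (14 duplicate(s) eliminated).

{(8, bio), (8, hr), (8, ops), (8, p3)}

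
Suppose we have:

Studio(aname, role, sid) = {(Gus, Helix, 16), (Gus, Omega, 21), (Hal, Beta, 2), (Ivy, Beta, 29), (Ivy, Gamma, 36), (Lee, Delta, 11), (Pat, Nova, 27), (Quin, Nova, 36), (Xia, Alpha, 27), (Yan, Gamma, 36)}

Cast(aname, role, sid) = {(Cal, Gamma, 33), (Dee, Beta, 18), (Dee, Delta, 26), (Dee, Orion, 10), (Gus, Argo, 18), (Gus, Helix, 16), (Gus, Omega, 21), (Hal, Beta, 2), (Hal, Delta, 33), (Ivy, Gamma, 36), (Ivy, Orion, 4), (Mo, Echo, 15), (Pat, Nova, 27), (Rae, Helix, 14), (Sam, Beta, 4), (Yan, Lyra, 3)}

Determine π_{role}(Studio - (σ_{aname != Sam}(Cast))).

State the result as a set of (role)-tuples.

{Alpha, Beta, Delta, Gamma, Nova}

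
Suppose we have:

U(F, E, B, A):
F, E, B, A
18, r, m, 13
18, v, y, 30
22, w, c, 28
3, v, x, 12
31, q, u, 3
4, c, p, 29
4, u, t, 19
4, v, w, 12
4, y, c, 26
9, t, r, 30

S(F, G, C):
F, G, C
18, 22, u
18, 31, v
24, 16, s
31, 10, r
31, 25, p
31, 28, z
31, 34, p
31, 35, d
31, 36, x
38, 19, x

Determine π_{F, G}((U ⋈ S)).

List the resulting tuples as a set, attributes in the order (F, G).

{(18, 22), (18, 31), (31, 10), (31, 25), (31, 28), (31, 34), (31, 35), (31, 36)}

Joining U and S on F yields {(18, r, m, 13, 22, u), (18, r, m, 13, 31, v), (18, v, y, 30, 22, u), (18, v, y, 30, 31, v), (31, q, u, 3, 10, r), (31, q, u, 3, 25, p), (31, q, u, 3, 28, z), (31, q, u, 3, 34, p), (31, q, u, 3, 35, d), (31, q, u, 3, 36, x)}.
π[F, G]: project onto (F, G) (2 duplicate(s) eliminated) → {(18, 22), (18, 31), (31, 10), (31, 25), (31, 28), (31, 34), (31, 35), (31, 36)}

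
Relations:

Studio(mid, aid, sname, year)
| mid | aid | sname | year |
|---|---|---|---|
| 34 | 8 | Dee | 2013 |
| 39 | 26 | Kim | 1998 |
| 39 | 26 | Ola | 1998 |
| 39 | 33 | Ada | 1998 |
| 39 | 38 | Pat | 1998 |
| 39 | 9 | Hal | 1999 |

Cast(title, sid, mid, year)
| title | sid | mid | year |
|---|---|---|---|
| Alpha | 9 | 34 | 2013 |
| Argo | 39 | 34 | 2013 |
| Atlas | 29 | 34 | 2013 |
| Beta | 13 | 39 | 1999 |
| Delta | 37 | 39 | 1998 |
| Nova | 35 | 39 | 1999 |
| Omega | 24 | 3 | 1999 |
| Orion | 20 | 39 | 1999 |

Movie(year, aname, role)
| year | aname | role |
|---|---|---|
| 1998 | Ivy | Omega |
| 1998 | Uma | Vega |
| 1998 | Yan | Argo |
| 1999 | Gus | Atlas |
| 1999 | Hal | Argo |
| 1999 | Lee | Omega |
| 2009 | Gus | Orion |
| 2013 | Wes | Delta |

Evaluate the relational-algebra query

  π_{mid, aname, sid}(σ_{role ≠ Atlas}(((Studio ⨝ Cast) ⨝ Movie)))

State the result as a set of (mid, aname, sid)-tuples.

Studio ⋈ Cast (natural join on mid, year): {(34, 8, Dee, 2013, Alpha, 9), (34, 8, Dee, 2013, Argo, 39), (34, 8, Dee, 2013, Atlas, 29), (39, 26, Kim, 1998, Delta, 37), (39, 26, Ola, 1998, Delta, 37), (39, 33, Ada, 1998, Delta, 37), (39, 38, Pat, 1998, Delta, 37), (39, 9, Hal, 1999, Beta, 13), (39, 9, Hal, 1999, Nova, 35), (39, 9, Hal, 1999, Orion, 20)}
(Studio ⨝ Cast) ⋈ Movie (natural join on year): {(34, 8, Dee, 2013, Alpha, 9, Wes, Delta), (34, 8, Dee, 2013, Argo, 39, Wes, Delta), (34, 8, Dee, 2013, Atlas, 29, Wes, Delta), (39, 26, Kim, 1998, Delta, 37, Ivy, Omega), (39, 26, Kim, 1998, Delta, 37, Uma, Vega), (39, 26, Kim, 1998, Delta, 37, Yan, Argo), (39, 26, Ola, 1998, Delta, 37, Ivy, Omega), (39, 26, Ola, 1998, Delta, 37, Uma, Vega), (39, 26, Ola, 1998, Delta, 37, Yan, Argo), (39, 33, Ada, 1998, Delta, 37, Ivy, Omega), (39, 33, Ada, 1998, Delta, 37, Uma, Vega), (39, 33, Ada, 1998, Delta, 37, Yan, Argo), (39, 38, Pat, 1998, Delta, 37, Ivy, Omega), (39, 38, Pat, 1998, Delta, 37, Uma, Vega), (39, 38, Pat, 1998, Delta, 37, Yan, Argo), (39, 9, Hal, 1999, Beta, 13, Gus, Atlas), (39, 9, Hal, 1999, Beta, 13, Hal, Argo), (39, 9, Hal, 1999, Beta, 13, Lee, Omega), (39, 9, Hal, 1999, Nova, 35, Gus, Atlas), (39, 9, Hal, 1999, Nova, 35, Hal, Argo), (39, 9, Hal, 1999, Nova, 35, Lee, Omega), (39, 9, Hal, 1999, Orion, 20, Gus, Atlas), (39, 9, Hal, 1999, Orion, 20, Hal, Argo), (39, 9, Hal, 1999, Orion, 20, Lee, Omega)}
Apply σ_{role ≠ Atlas}; surviving tuples: {(34, 8, Dee, 2013, Alpha, 9, Wes, Delta), (34, 8, Dee, 2013, Argo, 39, Wes, Delta), (34, 8, Dee, 2013, Atlas, 29, Wes, Delta), (39, 26, Kim, 1998, Delta, 37, Ivy, Omega), (39, 26, Kim, 1998, Delta, 37, Uma, Vega), (39, 26, Kim, 1998, Delta, 37, Yan, Argo), (39, 26, Ola, 1998, Delta, 37, Ivy, Omega), (39, 26, Ola, 1998, Delta, 37, Uma, Vega), (39, 26, Ola, 1998, Delta, 37, Yan, Argo), (39, 33, Ada, 1998, Delta, 37, Ivy, Omega), (39, 33, Ada, 1998, Delta, 37, Uma, Vega), (39, 33, Ada, 1998, Delta, 37, Yan, Argo), (39, 38, Pat, 1998, Delta, 37, Ivy, Omega), (39, 38, Pat, 1998, Delta, 37, Uma, Vega), (39, 38, Pat, 1998, Delta, 37, Yan, Argo), (39, 9, Hal, 1999, Beta, 13, Hal, Argo), (39, 9, Hal, 1999, Beta, 13, Lee, Omega), (39, 9, Hal, 1999, Nova, 35, Hal, Argo), (39, 9, Hal, 1999, Nova, 35, Lee, Omega), (39, 9, Hal, 1999, Orion, 20, Hal, Argo), (39, 9, Hal, 1999, Orion, 20, Lee, Omega)}
π_{mid, aname, sid} gives {(34, Wes, 29), (34, Wes, 39), (34, Wes, 9), (39, Hal, 13), (39, Hal, 20), (39, Hal, 35), (39, Ivy, 37), (39, Lee, 13), (39, Lee, 20), (39, Lee, 35), (39, Uma, 37), (39, Yan, 37)} (9 duplicate(s) eliminated).

{(34, Wes, 29), (34, Wes, 39), (34, Wes, 9), (39, Hal, 13), (39, Hal, 20), (39, Hal, 35), (39, Ivy, 37), (39, Lee, 13), (39, Lee, 20), (39, Lee, 35), (39, Uma, 37), (39, Yan, 37)}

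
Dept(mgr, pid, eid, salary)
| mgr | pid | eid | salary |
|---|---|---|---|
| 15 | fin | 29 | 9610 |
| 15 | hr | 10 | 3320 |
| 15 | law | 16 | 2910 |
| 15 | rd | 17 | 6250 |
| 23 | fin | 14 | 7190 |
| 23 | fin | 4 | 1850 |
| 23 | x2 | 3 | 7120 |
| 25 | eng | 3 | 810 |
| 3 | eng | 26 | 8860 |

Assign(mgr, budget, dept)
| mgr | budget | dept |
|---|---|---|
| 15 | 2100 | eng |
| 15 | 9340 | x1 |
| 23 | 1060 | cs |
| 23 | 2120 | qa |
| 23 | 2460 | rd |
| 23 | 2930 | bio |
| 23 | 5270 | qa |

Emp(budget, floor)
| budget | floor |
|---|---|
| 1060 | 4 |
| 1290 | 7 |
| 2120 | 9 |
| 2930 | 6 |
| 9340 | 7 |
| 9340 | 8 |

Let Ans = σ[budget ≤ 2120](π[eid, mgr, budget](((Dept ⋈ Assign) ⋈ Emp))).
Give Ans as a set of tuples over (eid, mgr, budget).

{(14, 23, 1060), (14, 23, 2120), (3, 23, 1060), (3, 23, 2120), (4, 23, 1060), (4, 23, 2120)}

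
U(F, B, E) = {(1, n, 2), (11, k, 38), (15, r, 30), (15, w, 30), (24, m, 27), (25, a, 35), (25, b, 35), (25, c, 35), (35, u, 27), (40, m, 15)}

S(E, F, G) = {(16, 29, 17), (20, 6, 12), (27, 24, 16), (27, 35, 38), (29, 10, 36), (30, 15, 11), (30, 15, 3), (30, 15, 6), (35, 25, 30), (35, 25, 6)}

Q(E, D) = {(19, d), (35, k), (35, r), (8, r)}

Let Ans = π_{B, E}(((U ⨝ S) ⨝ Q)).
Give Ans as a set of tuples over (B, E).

Natural join on F, E: {(15, r, 30, 11), (15, r, 30, 3), (15, r, 30, 6), (15, w, 30, 11), (15, w, 30, 3), (15, w, 30, 6), (24, m, 27, 16), (25, a, 35, 30), (25, a, 35, 6), (25, b, 35, 30), (25, b, 35, 6), (25, c, 35, 30), (25, c, 35, 6), (35, u, 27, 38)}
Natural join on E: {(25, a, 35, 30, k), (25, a, 35, 30, r), (25, a, 35, 6, k), (25, a, 35, 6, r), (25, b, 35, 30, k), (25, b, 35, 30, r), (25, b, 35, 6, k), (25, b, 35, 6, r), (25, c, 35, 30, k), (25, c, 35, 30, r), (25, c, 35, 6, k), (25, c, 35, 6, r)}
Projecting to B, E (9 duplicate(s) eliminated): {(a, 35), (b, 35), (c, 35)}

{(a, 35), (b, 35), (c, 35)}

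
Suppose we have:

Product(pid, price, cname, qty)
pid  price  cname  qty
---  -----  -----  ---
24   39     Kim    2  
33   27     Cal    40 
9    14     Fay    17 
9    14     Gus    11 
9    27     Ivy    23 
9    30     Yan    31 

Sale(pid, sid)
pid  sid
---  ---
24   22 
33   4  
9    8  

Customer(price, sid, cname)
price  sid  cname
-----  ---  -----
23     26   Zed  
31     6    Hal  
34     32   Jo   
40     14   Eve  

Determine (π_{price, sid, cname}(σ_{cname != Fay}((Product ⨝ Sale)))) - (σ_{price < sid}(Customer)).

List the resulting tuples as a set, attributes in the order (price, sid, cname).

Product ⋈ Sale (natural join on pid): {(24, 39, Kim, 2, 22), (33, 27, Cal, 40, 4), (9, 14, Fay, 17, 8), (9, 14, Gus, 11, 8), (9, 27, Ivy, 23, 8), (9, 30, Yan, 31, 8)}
Apply σ_{cname != Fay}; surviving tuples: {(24, 39, Kim, 2, 22), (33, 27, Cal, 40, 4), (9, 14, Gus, 11, 8), (9, 27, Ivy, 23, 8), (9, 30, Yan, 31, 8)}
π[price, sid, cname]: project onto (price, sid, cname) → {(14, 8, Gus), (27, 4, Cal), (27, 8, Ivy), (30, 8, Yan), (39, 22, Kim)}
Apply σ_{price < sid}; surviving tuples: {(23, 26, Zed)}
Difference: {(14, 8, Gus), (27, 4, Cal), (27, 8, Ivy), (30, 8, Yan), (39, 22, Kim)} with {(23, 26, Zed)} → {(14, 8, Gus), (27, 4, Cal), (27, 8, Ivy), (30, 8, Yan), (39, 22, Kim)}

{(14, 8, Gus), (27, 4, Cal), (27, 8, Ivy), (30, 8, Yan), (39, 22, Kim)}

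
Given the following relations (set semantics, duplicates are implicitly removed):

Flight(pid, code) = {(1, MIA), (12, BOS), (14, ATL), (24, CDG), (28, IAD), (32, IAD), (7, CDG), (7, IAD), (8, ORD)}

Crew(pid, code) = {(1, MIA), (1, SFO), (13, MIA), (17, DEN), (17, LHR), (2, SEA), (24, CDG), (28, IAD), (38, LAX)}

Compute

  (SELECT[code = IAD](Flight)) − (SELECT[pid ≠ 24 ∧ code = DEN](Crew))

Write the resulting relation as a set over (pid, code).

Selection code = IAD: {(28, IAD), (32, IAD), (7, IAD)}
Selection pid ≠ 24 ∧ code = DEN: {(17, DEN)}
Difference: {(28, IAD), (32, IAD), (7, IAD)} with {(17, DEN)} → {(28, IAD), (32, IAD), (7, IAD)}

{(28, IAD), (32, IAD), (7, IAD)}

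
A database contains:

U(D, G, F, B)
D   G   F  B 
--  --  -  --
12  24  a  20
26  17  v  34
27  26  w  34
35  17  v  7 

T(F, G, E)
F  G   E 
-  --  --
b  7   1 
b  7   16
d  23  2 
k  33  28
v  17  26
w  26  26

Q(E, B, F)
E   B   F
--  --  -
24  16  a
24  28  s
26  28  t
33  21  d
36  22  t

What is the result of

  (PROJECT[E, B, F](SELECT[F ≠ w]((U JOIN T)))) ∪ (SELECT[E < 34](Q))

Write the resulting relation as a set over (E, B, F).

Natural join on G, F: {(26, 17, v, 34, 26), (27, 26, w, 34, 26), (35, 17, v, 7, 26)}
Selection F ≠ w: {(26, 17, v, 34, 26), (35, 17, v, 7, 26)}
Keep only column(s) E, B, F: {(26, 34, v), (26, 7, v)}
Selection E < 34: {(24, 16, a), (24, 28, s), (26, 28, t), (33, 21, d)}
Union: {(26, 34, v), (26, 7, v)} with {(24, 16, a), (24, 28, s), (26, 28, t), (33, 21, d)} → {(24, 16, a), (24, 28, s), (26, 28, t), (26, 34, v), (26, 7, v), (33, 21, d)}

{(24, 16, a), (24, 28, s), (26, 28, t), (26, 34, v), (26, 7, v), (33, 21, d)}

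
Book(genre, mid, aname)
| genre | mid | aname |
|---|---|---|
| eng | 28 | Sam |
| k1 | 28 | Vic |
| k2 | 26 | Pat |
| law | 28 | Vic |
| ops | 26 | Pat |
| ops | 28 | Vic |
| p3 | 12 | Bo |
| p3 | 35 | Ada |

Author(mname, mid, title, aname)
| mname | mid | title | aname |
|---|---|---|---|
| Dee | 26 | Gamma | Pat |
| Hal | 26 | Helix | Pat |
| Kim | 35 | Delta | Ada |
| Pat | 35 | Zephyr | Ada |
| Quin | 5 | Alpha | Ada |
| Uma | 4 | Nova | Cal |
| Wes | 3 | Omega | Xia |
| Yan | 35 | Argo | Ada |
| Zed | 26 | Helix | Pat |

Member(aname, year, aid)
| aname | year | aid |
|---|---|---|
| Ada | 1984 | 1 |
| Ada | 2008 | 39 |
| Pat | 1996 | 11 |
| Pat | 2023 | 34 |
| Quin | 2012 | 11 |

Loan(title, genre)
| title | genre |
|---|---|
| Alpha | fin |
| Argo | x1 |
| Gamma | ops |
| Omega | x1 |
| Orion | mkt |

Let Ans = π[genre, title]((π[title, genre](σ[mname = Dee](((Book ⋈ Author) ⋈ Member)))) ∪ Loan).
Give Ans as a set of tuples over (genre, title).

Natural join on mid, aname: {(k2, 26, Pat, Dee, Gamma), (k2, 26, Pat, Hal, Helix), (k2, 26, Pat, Zed, Helix), (ops, 26, Pat, Dee, Gamma), (ops, 26, Pat, Hal, Helix), (ops, 26, Pat, Zed, Helix), (p3, 35, Ada, Kim, Delta), (p3, 35, Ada, Pat, Zephyr), (p3, 35, Ada, Yan, Argo)}
Natural join on aname: {(k2, 26, Pat, Dee, Gamma, 1996, 11), (k2, 26, Pat, Dee, Gamma, 2023, 34), (k2, 26, Pat, Hal, Helix, 1996, 11), (k2, 26, Pat, Hal, Helix, 2023, 34), (k2, 26, Pat, Zed, Helix, 1996, 11), (k2, 26, Pat, Zed, Helix, 2023, 34), (ops, 26, Pat, Dee, Gamma, 1996, 11), (ops, 26, Pat, Dee, Gamma, 2023, 34), (ops, 26, Pat, Hal, Helix, 1996, 11), (ops, 26, Pat, Hal, Helix, 2023, 34), (ops, 26, Pat, Zed, Helix, 1996, 11), (ops, 26, Pat, Zed, Helix, 2023, 34), (p3, 35, Ada, Kim, Delta, 1984, 1), (p3, 35, Ada, Kim, Delta, 2008, 39), (p3, 35, Ada, Pat, Zephyr, 1984, 1), (p3, 35, Ada, Pat, Zephyr, 2008, 39), (p3, 35, Ada, Yan, Argo, 1984, 1), (p3, 35, Ada, Yan, Argo, 2008, 39)}
Selection mname = Dee: {(k2, 26, Pat, Dee, Gamma, 1996, 11), (k2, 26, Pat, Dee, Gamma, 2023, 34), (ops, 26, Pat, Dee, Gamma, 1996, 11), (ops, 26, Pat, Dee, Gamma, 2023, 34)}
π[title, genre]: project onto (title, genre) (2 duplicate(s) eliminated) → {(Gamma, k2), (Gamma, ops)}
Union: {(Gamma, k2), (Gamma, ops)} with {(Alpha, fin), (Argo, x1), (Gamma, ops), (Omega, x1), (Orion, mkt)} → {(Alpha, fin), (Argo, x1), (Gamma, k2), (Gamma, ops), (Omega, x1), (Orion, mkt)}
π[genre, title]: project onto (genre, title) → {(fin, Alpha), (k2, Gamma), (mkt, Orion), (ops, Gamma), (x1, Argo), (x1, Omega)}

{(fin, Alpha), (k2, Gamma), (mkt, Orion), (ops, Gamma), (x1, Argo), (x1, Omega)}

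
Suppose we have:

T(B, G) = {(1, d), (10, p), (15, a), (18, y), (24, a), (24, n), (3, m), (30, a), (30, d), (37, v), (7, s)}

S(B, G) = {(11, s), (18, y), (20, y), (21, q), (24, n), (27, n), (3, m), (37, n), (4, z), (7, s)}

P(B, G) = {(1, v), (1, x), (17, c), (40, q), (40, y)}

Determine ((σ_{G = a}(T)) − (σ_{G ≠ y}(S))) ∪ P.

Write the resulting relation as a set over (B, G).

{(1, v), (1, x), (15, a), (17, c), (24, a), (30, a), (40, q), (40, y)}

Filtering on G = a leaves {(15, a), (24, a), (30, a)}.
Filtering on G ≠ y leaves {(11, s), (21, q), (24, n), (27, n), (3, m), (37, n), (4, z), (7, s)}.
Difference: {(15, a), (24, a), (30, a)} with {(11, s), (21, q), (24, n), (27, n), (3, m), (37, n), (4, z), (7, s)} → {(15, a), (24, a), (30, a)}
Union: {(15, a), (24, a), (30, a)} with {(1, v), (1, x), (17, c), (40, q), (40, y)} → {(1, v), (1, x), (15, a), (17, c), (24, a), (30, a), (40, q), (40, y)}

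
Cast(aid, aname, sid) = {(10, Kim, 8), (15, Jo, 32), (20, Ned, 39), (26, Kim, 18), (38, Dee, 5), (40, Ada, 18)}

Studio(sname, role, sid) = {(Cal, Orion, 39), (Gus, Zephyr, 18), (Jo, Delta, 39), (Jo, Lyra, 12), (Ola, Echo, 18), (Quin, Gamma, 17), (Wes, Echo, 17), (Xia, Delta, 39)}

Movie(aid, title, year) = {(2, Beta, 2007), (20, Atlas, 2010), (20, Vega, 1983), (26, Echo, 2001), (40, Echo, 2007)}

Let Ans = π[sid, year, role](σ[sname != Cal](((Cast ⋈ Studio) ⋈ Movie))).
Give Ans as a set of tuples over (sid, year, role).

Joining Cast and Studio on sid yields {(20, Ned, 39, Cal, Orion), (20, Ned, 39, Jo, Delta), (20, Ned, 39, Xia, Delta), (26, Kim, 18, Gus, Zephyr), (26, Kim, 18, Ola, Echo), (40, Ada, 18, Gus, Zephyr), (40, Ada, 18, Ola, Echo)}.
Joining (Cast ⋈ Studio) and Movie on aid yields {(20, Ned, 39, Cal, Orion, Atlas, 2010), (20, Ned, 39, Cal, Orion, Vega, 1983), (20, Ned, 39, Jo, Delta, Atlas, 2010), (20, Ned, 39, Jo, Delta, Vega, 1983), (20, Ned, 39, Xia, Delta, Atlas, 2010), (20, Ned, 39, Xia, Delta, Vega, 1983), (26, Kim, 18, Gus, Zephyr, Echo, 2001), (26, Kim, 18, Ola, Echo, Echo, 2001), (40, Ada, 18, Gus, Zephyr, Echo, 2007), (40, Ada, 18, Ola, Echo, Echo, 2007)}.
σ[sname != Cal]: keep tuples satisfying sname != Cal → {(20, Ned, 39, Jo, Delta, Atlas, 2010), (20, Ned, 39, Jo, Delta, Vega, 1983), (20, Ned, 39, Xia, Delta, Atlas, 2010), (20, Ned, 39, Xia, Delta, Vega, 1983), (26, Kim, 18, Gus, Zephyr, Echo, 2001), (26, Kim, 18, Ola, Echo, Echo, 2001), (40, Ada, 18, Gus, Zephyr, Echo, 2007), (40, Ada, 18, Ola, Echo, Echo, 2007)}
π_{sid, year, role} gives {(18, 2001, Echo), (18, 2001, Zephyr), (18, 2007, Echo), (18, 2007, Zephyr), (39, 1983, Delta), (39, 2010, Delta)} (2 duplicate(s) eliminated).

{(18, 2001, Echo), (18, 2001, Zephyr), (18, 2007, Echo), (18, 2007, Zephyr), (39, 1983, Delta), (39, 2010, Delta)}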